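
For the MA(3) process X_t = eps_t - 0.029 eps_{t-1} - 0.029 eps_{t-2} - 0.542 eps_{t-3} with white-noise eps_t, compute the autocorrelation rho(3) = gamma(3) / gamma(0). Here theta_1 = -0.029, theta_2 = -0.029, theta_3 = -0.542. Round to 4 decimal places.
\rho(3) = -0.4184

For an MA(q) process with theta_0 = 1, the autocovariance is
  gamma(k) = sigma^2 * sum_{i=0..q-k} theta_i * theta_{i+k},
and rho(k) = gamma(k) / gamma(0). Sigma^2 cancels.
  numerator   = (1)*(-0.542) = -0.542.
  denominator = (1)^2 + (-0.029)^2 + (-0.029)^2 + (-0.542)^2 = 1.295446.
  rho(3) = -0.542 / 1.295446 = -0.4184.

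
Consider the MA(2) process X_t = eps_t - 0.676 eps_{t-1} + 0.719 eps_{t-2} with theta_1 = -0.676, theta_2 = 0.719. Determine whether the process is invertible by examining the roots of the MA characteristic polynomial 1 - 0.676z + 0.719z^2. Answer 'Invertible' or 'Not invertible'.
\text{Invertible}

The MA(q) characteristic polynomial is P(z) = 1 - 0.676z + 0.719z^2.
Invertibility requires all roots to lie outside the unit circle, i.e. |z| > 1 for every root.
Set 1 + (-0.676) z + (0.719) z^2 = 0, i.e. a z^2 + b z + c = 0 with a = 0.719, b = -0.676, c = 1.
Discriminant D = b^2 - 4ac = (-0.676)^2 - 4*(0.719)*1 = 0.456976 - (2.876) = -2.419024.
D < 0, so the roots are the complex-conjugate pair z = (-b +/- i sqrt(-D)) / (2a) = 0.4701 +/- 1.0816i.
For a conjugate pair |z|^2 = z * conj(z) = (product of roots) = c/a = 1/(0.719) = 1.390821, so |z| = sqrt(1.390821) = 1.1793 for both roots.
Moduli of all roots: 1.1793, 1.1793.
All moduli strictly greater than 1? Yes.
Verdict: Invertible.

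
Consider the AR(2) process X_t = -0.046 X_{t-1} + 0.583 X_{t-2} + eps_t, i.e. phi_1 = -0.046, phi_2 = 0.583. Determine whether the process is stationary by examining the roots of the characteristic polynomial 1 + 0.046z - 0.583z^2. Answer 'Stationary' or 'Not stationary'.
\text{Stationary}

The AR(p) characteristic polynomial is P(z) = 1 + 0.046z - 0.583z^2.
Stationarity requires all roots to lie outside the unit circle, i.e. |z| > 1 for every root.
Set 1 + (0.046) z + (-0.583) z^2 = 0, i.e. a z^2 + b z + c = 0 with a = -0.583, b = 0.046, c = 1.
Discriminant D = b^2 - 4ac = (0.046)^2 - 4*(-0.583)*1 = 0.002116 - (-2.332) = 2.334116.
D >= 0, so the roots are real: z = (-b +/- sqrt(D)) / (2a) = (-0.046 +/- 1.527781) / (-1.166).
  z_1 = (-0.046 + 1.527781) / (-1.166) = -1.2708,   |z_1| = 1.2708.
  z_2 = (-0.046 - 1.527781) / (-1.166) = 1.3497,   |z_2| = 1.3497.
Moduli of all roots: 1.2708, 1.3497.
All moduli strictly greater than 1? Yes.
Verdict: Stationary.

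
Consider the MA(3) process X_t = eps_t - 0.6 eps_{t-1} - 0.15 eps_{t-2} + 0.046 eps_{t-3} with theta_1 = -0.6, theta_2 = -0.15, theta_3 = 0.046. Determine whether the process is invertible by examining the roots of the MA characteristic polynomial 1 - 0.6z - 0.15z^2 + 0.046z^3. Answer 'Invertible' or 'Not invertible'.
\text{Invertible}

The MA(q) characteristic polynomial is P(z) = 1 - 0.6z - 0.15z^2 + 0.046z^3.
Invertibility requires all roots to lie outside the unit circle, i.e. |z| > 1 for every root.
Degree 3: look for a simple real root z0 first, then factor out (1 - z/z0) and solve the remaining quadratic.
Testing z0 = 5: P(5) = 1 + (-0.6)(5) + (-0.15)(5)^2 + (0.046)(5)^3
  = 1 + (-3) + (-3.75) + (5.75) = 0.  So z_0 = 5 is a root, |z_0| = 5.
Divide out the factor (1 - 0.2 z) = (1 - z/z0) (since 1/z0 = 0.2):
  P(z) = (1 - 0.2 z)(1 + (-0.4) z + (-0.23) z^2)
  [check: z-coef -0.4 - (0.2) = -0.6; z^2-coef -0.23 - (0.2)(-0.4) = -0.15; z^3-coef -(0.2)(-0.23) = 0.046.]
Remaining roots from the quadratic factor 1 + (-0.4) z + (-0.23) z^2:
  Set 1 + (-0.4) z + (-0.23) z^2 = 0, i.e. a z^2 + b z + c = 0 with a = -0.23, b = -0.4, c = 1.
  Discriminant D = b^2 - 4ac = (-0.4)^2 - 4*(-0.23)*1 = 0.16 - (-0.92) = 1.08.
  D >= 0, so the roots are real: z = (-b +/- sqrt(D)) / (2a) = (0.4 +/- 1.03923) / (-0.46).
    z_1 = (0.4 + 1.03923) / (-0.46) = -3.1288,   |z_1| = 3.1288.
    z_2 = (0.4 - 1.03923) / (-0.46) = 1.3896,   |z_2| = 1.3896.
Moduli of all roots: 5.0000, 3.1288, 1.3896.
All moduli strictly greater than 1? Yes.
Verdict: Invertible.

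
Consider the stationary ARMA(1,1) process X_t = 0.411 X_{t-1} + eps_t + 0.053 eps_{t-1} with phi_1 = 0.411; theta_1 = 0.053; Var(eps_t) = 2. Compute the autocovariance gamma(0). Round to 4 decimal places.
\gamma(0) = 2.5181

Multiply the model equation by X_{t-k} and take expectations. With theta_0 = psi_0 = 1 and psi_j the MA(infinity) weights, this gives
  gamma(k) - sum_i phi_i gamma(k-i) = c_k,
  c_k = sigma^2 * sum_{j=k..q} theta_j psi_{j-k}   (c_k = 0 for k > q),
using gamma(-m) = gamma(m).
psi-weights needed (psi_j = theta_j + sum_i phi_i psi_{j-i}):
  psi_1 = theta_1 + phi_1 = 0.053 + (0.411) = 0.464
Right-hand sides:
  c_0 = sigma^2 (1 + theta_1 psi_1) = 2 * (1 + (0.053)(0.464)) = 2 * 1.024592 = 2.049184
  c_1 = sigma^2 theta_1 = 2 * (0.053) = 0.106
  c_2 = 0
Equations for k = 0 and k = 1 (AR order 1):
  gamma(0) = phi_1 gamma(1) + c_0
  gamma(1) = phi_1 gamma(0) + c_1
Substituting the second into the first: gamma(0) (1 - phi_1^2) = c_0 + phi_1 c_1, so
  gamma(0) = (c_0 + phi_1 c_1) / (1 - phi_1^2) = (2.049184 + (0.411)(0.106)) / (1 - (0.411)^2) = 2.09275 / 0.831079 = 2.518112.
Therefore gamma(0) = 2.5181 (to 4 decimal places).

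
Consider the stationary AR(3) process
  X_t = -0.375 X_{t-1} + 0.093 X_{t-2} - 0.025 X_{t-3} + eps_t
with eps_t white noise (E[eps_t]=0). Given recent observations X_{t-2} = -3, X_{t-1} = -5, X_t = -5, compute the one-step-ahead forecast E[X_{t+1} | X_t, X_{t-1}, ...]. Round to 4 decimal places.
E[X_{t+1} \mid \mathcal F_t] = 1.4850

For an AR(p) model X_t = c + sum_i phi_i X_{t-i} + eps_t, the
one-step-ahead conditional mean is
  E[X_{t+1} | X_t, ...] = c + sum_i phi_i X_{t+1-i}.
Substitute known values:
  E[X_{t+1} | ...] = (-0.375) * (-5) + (0.093) * (-5) + (-0.025) * (-3)
                   = 1.4850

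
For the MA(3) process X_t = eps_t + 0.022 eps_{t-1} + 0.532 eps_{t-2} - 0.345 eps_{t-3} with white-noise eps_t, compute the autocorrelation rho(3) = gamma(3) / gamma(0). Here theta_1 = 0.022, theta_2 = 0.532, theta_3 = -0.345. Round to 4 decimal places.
\rho(3) = -0.2460

For an MA(q) process with theta_0 = 1, the autocovariance is
  gamma(k) = sigma^2 * sum_{i=0..q-k} theta_i * theta_{i+k},
and rho(k) = gamma(k) / gamma(0). Sigma^2 cancels.
  numerator   = (1)*(-0.345) = -0.345.
  denominator = (1)^2 + (0.022)^2 + (0.532)^2 + (-0.345)^2 = 1.402533.
  rho(3) = -0.345 / 1.402533 = -0.2460.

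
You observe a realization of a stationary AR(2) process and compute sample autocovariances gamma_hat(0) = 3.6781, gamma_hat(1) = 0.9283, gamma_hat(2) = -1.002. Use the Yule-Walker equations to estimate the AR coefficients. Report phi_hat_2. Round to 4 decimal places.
\hat\phi_{2} = -0.3590

The Yule-Walker equations for an AR(p) process read, in matrix form,
  Gamma_p phi = r_p,   with   (Gamma_p)_{ij} = gamma(|i - j|),
                       (r_p)_i = gamma(i),   i,j = 1..p.
Substitute the sample gammas (Toeplitz matrix and right-hand side of size 2):
  Gamma_p = [[3.6781, 0.9283], [0.9283, 3.6781]]
  r_p     = [0.9283, -1.002]
Written out:
  3.6781 phi_1 + 0.9283 phi_2 = 0.9283
  0.9283 phi_1 + 3.6781 phi_2 = -1.002
Solve by Cramer's rule:
  det = gamma(0)^2 - gamma(1)^2 = (3.6781)^2 - (0.9283)^2 = 13.52841961 - 0.86174089 = 12.66667872
  phi_hat_1 = [gamma(1) gamma(0) - gamma(1) gamma(2)] / det = [(0.9283)(3.6781) - (0.9283)(-1.002)] / 12.66667872 = 4.34453683 / 12.66667872 = 0.343
  phi_hat_2 = [gamma(0) gamma(2) - gamma(1)^2] / det = [(3.6781)(-1.002) - (0.9283)^2] / 12.66667872 = -4.54719709 / 12.66667872 = -0.359
So phi_hat = [0.3430, -0.3590].
Therefore phi_hat_2 = -0.3590.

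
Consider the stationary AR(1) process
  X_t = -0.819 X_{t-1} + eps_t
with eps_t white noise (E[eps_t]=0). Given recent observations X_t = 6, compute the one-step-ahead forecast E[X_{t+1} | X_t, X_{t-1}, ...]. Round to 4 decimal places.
E[X_{t+1} \mid \mathcal F_t] = -4.9140

For an AR(p) model X_t = c + sum_i phi_i X_{t-i} + eps_t, the
one-step-ahead conditional mean is
  E[X_{t+1} | X_t, ...] = c + sum_i phi_i X_{t+1-i}.
Substitute known values:
  E[X_{t+1} | ...] = (-0.819) * (6)
                   = -4.9140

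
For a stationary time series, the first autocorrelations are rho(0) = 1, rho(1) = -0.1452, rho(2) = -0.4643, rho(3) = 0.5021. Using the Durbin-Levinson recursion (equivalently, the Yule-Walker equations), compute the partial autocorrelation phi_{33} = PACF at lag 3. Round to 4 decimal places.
\phi_{33} = 0.4460

The PACF at lag k is phi_{kk}, the last component of the solution
to the Yule-Walker system G_k phi = r_k where
  (G_k)_{ij} = rho(|i - j|), (r_k)_i = rho(i), i,j = 1..k.
Equivalently, Durbin-Levinson gives phi_{kk} iteratively:
  phi_{11} = rho(1)
  phi_{kk} = [rho(k) - sum_{j=1..k-1} phi_{k-1,j} rho(k-j)]
            / [1 - sum_{j=1..k-1} phi_{k-1,j} rho(j)],
  phi_{k,j} = phi_{k-1,j} - phi_{kk} phi_{k-1,k-j},  j = 1..k-1.
Step k = 1:
  phi_11 = rho(1) = -0.1452.
Step k = 2:
  phi_22 = [rho(2) - phi_11 rho(1)] / [1 - phi_11 rho(1)] = [-0.4643 - (-0.1452)(-0.1452)] / [1 - (-0.1452)(-0.1452)]
         = -0.48538304 / 0.97891696 = -0.495837.
  Update: phi_21 = phi_11 - phi_22 phi_11 = -0.1452 - (-0.495837)(-0.1452) = -0.217196.
Step k = 3:
  phi_33 = [rho(3) - phi_21 rho(2) - phi_22 rho(1)] / [1 - phi_21 rho(1) - phi_22 rho(2)]
    numerator   = 0.5021 - (-0.217196)(-0.4643) - (-0.495837)(-0.1452) = 0.32926063
    denominator = 1 - (-0.217196)(-0.1452) - (-0.495837)(-0.4643) = 0.73824619
  phi_33 = 0.32926063 / 0.73824619 = 0.446.
Therefore phi_{33} = 0.4460.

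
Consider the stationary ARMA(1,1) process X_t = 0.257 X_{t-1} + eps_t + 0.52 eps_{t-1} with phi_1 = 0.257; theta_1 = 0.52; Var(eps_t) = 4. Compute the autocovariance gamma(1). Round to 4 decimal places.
\gamma(1) = 3.7725

Multiply the model equation by X_{t-k} and take expectations. With theta_0 = psi_0 = 1 and psi_j the MA(infinity) weights, this gives
  gamma(k) - sum_i phi_i gamma(k-i) = c_k,
  c_k = sigma^2 * sum_{j=k..q} theta_j psi_{j-k}   (c_k = 0 for k > q),
using gamma(-m) = gamma(m).
psi-weights needed (psi_j = theta_j + sum_i phi_i psi_{j-i}):
  psi_1 = theta_1 + phi_1 = 0.52 + (0.257) = 0.777
Right-hand sides:
  c_0 = sigma^2 (1 + theta_1 psi_1) = 4 * (1 + (0.52)(0.777)) = 4 * 1.40404 = 5.61616
  c_1 = sigma^2 theta_1 = 4 * (0.52) = 2.08
  c_2 = 0
Equations for k = 0 and k = 1 (AR order 1):
  gamma(0) = phi_1 gamma(1) + c_0
  gamma(1) = phi_1 gamma(0) + c_1
Substituting the second into the first: gamma(0) (1 - phi_1^2) = c_0 + phi_1 c_1, so
  gamma(0) = (c_0 + phi_1 c_1) / (1 - phi_1^2) = (5.61616 + (0.257)(2.08)) / (1 - (0.257)^2) = 6.15072 / 0.933951 = 6.585699.
  gamma(1) = phi_1 gamma(0) + c_1 = (0.257)(6.585699) + (2.08) = 3.772525.
Therefore gamma(1) = 3.7725 (to 4 decimal places).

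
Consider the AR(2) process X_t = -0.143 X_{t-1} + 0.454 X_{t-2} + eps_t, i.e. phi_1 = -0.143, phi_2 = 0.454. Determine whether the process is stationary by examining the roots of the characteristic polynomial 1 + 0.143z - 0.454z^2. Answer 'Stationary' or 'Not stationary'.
\text{Stationary}

The AR(p) characteristic polynomial is P(z) = 1 + 0.143z - 0.454z^2.
Stationarity requires all roots to lie outside the unit circle, i.e. |z| > 1 for every root.
Set 1 + (0.143) z + (-0.454) z^2 = 0, i.e. a z^2 + b z + c = 0 with a = -0.454, b = 0.143, c = 1.
Discriminant D = b^2 - 4ac = (0.143)^2 - 4*(-0.454)*1 = 0.020449 - (-1.816) = 1.836449.
D >= 0, so the roots are real: z = (-b +/- sqrt(D)) / (2a) = (-0.143 +/- 1.355156) / (-0.908).
  z_1 = (-0.143 + 1.355156) / (-0.908) = -1.335,   |z_1| = 1.335.
  z_2 = (-0.143 - 1.355156) / (-0.908) = 1.65,   |z_2| = 1.65.
Moduli of all roots: 1.3350, 1.6500.
All moduli strictly greater than 1? Yes.
Verdict: Stationary.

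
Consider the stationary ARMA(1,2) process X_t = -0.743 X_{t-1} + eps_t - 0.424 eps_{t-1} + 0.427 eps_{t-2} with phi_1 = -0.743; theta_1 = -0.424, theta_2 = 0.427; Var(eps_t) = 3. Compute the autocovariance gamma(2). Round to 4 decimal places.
\gamma(2) = 13.4399

Multiply the model equation by X_{t-k} and take expectations. With theta_0 = psi_0 = 1 and psi_j the MA(infinity) weights, this gives
  gamma(k) - sum_i phi_i gamma(k-i) = c_k,
  c_k = sigma^2 * sum_{j=k..q} theta_j psi_{j-k}   (c_k = 0 for k > q),
using gamma(-m) = gamma(m).
psi-weights needed (psi_j = theta_j + sum_i phi_i psi_{j-i}):
  psi_1 = theta_1 + phi_1 = -0.424 + (-0.743) = -1.167
  psi_2 = theta_2 + phi_1 psi_1 = 0.427 + (-0.743)(-1.167) = 1.294081
Right-hand sides:
  c_0 = sigma^2 (1 + theta_1 psi_1 + theta_2 psi_2) = 3 * (1 + (-0.424)(-1.167) + (0.427)(1.294081)) = 3 * 2.047381 = 6.142142
  c_1 = sigma^2 (theta_1 + theta_2 psi_1) = 3 * (-0.424 + (0.427)(-1.167)) = -2.766927
  c_2 = sigma^2 theta_2 = 3 * (0.427) = 1.281
Equations for k = 0 and k = 1 (AR order 1):
  gamma(0) = phi_1 gamma(1) + c_0
  gamma(1) = phi_1 gamma(0) + c_1
Substituting the second into the first: gamma(0) (1 - phi_1^2) = c_0 + phi_1 c_1, so
  gamma(0) = (c_0 + phi_1 c_1) / (1 - phi_1^2) = (6.142142 + (-0.743)(-2.766927)) / (1 - (-0.743)^2) = 8.197969 / 0.447951 = 18.301039.
  gamma(1) = phi_1 gamma(0) + c_1 = (-0.743)(18.301039) + (-2.766927) = -16.364599.
For k = 2: gamma(2) = phi_1 gamma(1) + c_2
  = (-0.743)(-16.364599) + (1.281) = 13.439897.
Therefore gamma(2) = 13.4399 (to 4 decimal places).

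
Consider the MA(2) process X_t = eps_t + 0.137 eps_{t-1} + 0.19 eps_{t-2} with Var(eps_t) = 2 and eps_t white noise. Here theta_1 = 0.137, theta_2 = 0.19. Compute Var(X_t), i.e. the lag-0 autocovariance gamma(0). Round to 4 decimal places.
\gamma(0) = 2.1097

For an MA(q) process X_t = eps_t + sum_i theta_i eps_{t-i} with
Var(eps_t) = sigma^2, the variance is
  gamma(0) = sigma^2 * (1 + sum_i theta_i^2).
  sum_i theta_i^2 = (0.137)^2 + (0.19)^2 = 0.018769 + 0.0361 = 0.054869.
  gamma(0) = 2 * (1 + 0.054869) = 2 * 1.054869 = 2.109738, which rounds to 2.1097.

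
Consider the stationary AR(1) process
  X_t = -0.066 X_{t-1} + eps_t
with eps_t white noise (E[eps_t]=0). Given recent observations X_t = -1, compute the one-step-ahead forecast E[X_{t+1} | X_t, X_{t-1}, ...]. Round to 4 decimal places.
E[X_{t+1} \mid \mathcal F_t] = 0.0660

For an AR(p) model X_t = c + sum_i phi_i X_{t-i} + eps_t, the
one-step-ahead conditional mean is
  E[X_{t+1} | X_t, ...] = c + sum_i phi_i X_{t+1-i}.
Substitute known values:
  E[X_{t+1} | ...] = (-0.066) * (-1)
                   = 0.0660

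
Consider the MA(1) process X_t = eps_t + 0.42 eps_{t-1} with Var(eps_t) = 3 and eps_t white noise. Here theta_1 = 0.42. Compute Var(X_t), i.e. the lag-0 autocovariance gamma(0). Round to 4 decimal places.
\gamma(0) = 3.5292

For an MA(q) process X_t = eps_t + sum_i theta_i eps_{t-i} with
Var(eps_t) = sigma^2, the variance is
  gamma(0) = sigma^2 * (1 + sum_i theta_i^2).
  sum_i theta_i^2 = (0.42)^2 = 0.1764.
  gamma(0) = 3 * (1 + 0.1764) = 3 * 1.1764 = 3.5292.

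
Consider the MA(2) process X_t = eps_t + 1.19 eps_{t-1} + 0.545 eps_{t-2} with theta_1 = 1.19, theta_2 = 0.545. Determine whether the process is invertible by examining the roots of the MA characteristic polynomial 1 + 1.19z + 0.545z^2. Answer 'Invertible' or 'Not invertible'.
\text{Invertible}

The MA(q) characteristic polynomial is P(z) = 1 + 1.19z + 0.545z^2.
Invertibility requires all roots to lie outside the unit circle, i.e. |z| > 1 for every root.
Set 1 + (1.19) z + (0.545) z^2 = 0, i.e. a z^2 + b z + c = 0 with a = 0.545, b = 1.19, c = 1.
Discriminant D = b^2 - 4ac = (1.19)^2 - 4*(0.545)*1 = 1.4161 - (2.18) = -0.7639.
D < 0, so the roots are the complex-conjugate pair z = (-b +/- i sqrt(-D)) / (2a) = -1.0917 +/- 0.8018i.
For a conjugate pair |z|^2 = z * conj(z) = (product of roots) = c/a = 1/(0.545) = 1.834862, so |z| = sqrt(1.834862) = 1.3546 for both roots.
Moduli of all roots: 1.3546, 1.3546.
All moduli strictly greater than 1? Yes.
Verdict: Invertible.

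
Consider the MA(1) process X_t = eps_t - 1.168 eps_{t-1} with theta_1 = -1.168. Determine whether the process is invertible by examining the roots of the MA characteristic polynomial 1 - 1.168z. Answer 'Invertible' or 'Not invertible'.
\text{Not invertible}

The MA(q) characteristic polynomial is P(z) = 1 - 1.168z.
Invertibility requires all roots to lie outside the unit circle, i.e. |z| > 1 for every root.
This is linear in z: 1 + (-1.168) z = 0  =>  z = -1/(-1.168) = 0.856164,  |z| = 0.856164.
Moduli of all roots: 0.8562.
All moduli strictly greater than 1? No.
Verdict: Not invertible.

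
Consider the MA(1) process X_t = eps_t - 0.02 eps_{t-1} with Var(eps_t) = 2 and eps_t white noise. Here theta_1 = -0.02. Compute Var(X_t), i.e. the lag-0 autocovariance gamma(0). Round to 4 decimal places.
\gamma(0) = 2.0008

For an MA(q) process X_t = eps_t + sum_i theta_i eps_{t-i} with
Var(eps_t) = sigma^2, the variance is
  gamma(0) = sigma^2 * (1 + sum_i theta_i^2).
  sum_i theta_i^2 = (-0.02)^2 = 0.0004.
  gamma(0) = 2 * (1 + 0.0004) = 2 * 1.0004 = 2.0008.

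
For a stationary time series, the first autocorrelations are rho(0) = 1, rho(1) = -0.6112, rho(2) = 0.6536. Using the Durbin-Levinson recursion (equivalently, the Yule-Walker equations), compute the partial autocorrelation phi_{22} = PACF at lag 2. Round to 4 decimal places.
\phi_{22} = 0.4470

The PACF at lag k is phi_{kk}, the last component of the solution
to the Yule-Walker system G_k phi = r_k where
  (G_k)_{ij} = rho(|i - j|), (r_k)_i = rho(i), i,j = 1..k.
Equivalently, Durbin-Levinson gives phi_{kk} iteratively:
  phi_{11} = rho(1)
  phi_{kk} = [rho(k) - sum_{j=1..k-1} phi_{k-1,j} rho(k-j)]
            / [1 - sum_{j=1..k-1} phi_{k-1,j} rho(j)],
  phi_{k,j} = phi_{k-1,j} - phi_{kk} phi_{k-1,k-j},  j = 1..k-1.
Step k = 1:
  phi_11 = rho(1) = -0.6112.
Step k = 2:
  phi_22 = [rho(2) - phi_11 rho(1)] / [1 - phi_11 rho(1)] = [0.6536 - (-0.6112)(-0.6112)] / [1 - (-0.6112)(-0.6112)]
         = 0.28003456 / 0.62643456 = 0.447.
Therefore phi_{22} = 0.4470.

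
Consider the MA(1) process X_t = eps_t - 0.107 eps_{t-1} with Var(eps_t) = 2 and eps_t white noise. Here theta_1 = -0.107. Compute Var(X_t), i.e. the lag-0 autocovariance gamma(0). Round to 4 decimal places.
\gamma(0) = 2.0229

For an MA(q) process X_t = eps_t + sum_i theta_i eps_{t-i} with
Var(eps_t) = sigma^2, the variance is
  gamma(0) = sigma^2 * (1 + sum_i theta_i^2).
  sum_i theta_i^2 = (-0.107)^2 = 0.011449.
  gamma(0) = 2 * (1 + 0.011449) = 2 * 1.011449 = 2.022898, which rounds to 2.0229.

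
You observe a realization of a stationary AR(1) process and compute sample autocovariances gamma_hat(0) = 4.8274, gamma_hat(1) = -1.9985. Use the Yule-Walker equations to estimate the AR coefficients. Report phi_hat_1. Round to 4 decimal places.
\hat\phi_{1} = -0.4140

The Yule-Walker equations for an AR(p) process read, in matrix form,
  Gamma_p phi = r_p,   with   (Gamma_p)_{ij} = gamma(|i - j|),
                       (r_p)_i = gamma(i),   i,j = 1..p.
Substitute the sample gammas (Toeplitz matrix and right-hand side of size 1):
  Gamma_p = [[4.8274]]
  r_p     = [-1.9985]
With p = 1 this is the single equation gamma(0) phi_1 = gamma(1):
  phi_hat_1 = gamma(1) / gamma(0) = -1.9985 / 4.8274 = -0.4140.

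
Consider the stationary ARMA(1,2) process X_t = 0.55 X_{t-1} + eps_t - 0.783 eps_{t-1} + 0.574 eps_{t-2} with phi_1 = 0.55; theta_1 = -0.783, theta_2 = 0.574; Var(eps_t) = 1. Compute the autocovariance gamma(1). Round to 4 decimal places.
\gamma(1) = -0.1801

Multiply the model equation by X_{t-k} and take expectations. With theta_0 = psi_0 = 1 and psi_j the MA(infinity) weights, this gives
  gamma(k) - sum_i phi_i gamma(k-i) = c_k,
  c_k = sigma^2 * sum_{j=k..q} theta_j psi_{j-k}   (c_k = 0 for k > q),
using gamma(-m) = gamma(m).
psi-weights needed (psi_j = theta_j + sum_i phi_i psi_{j-i}):
  psi_1 = theta_1 + phi_1 = -0.783 + (0.55) = -0.233
  psi_2 = theta_2 + phi_1 psi_1 = 0.574 + (0.55)(-0.233) = 0.44585
Right-hand sides:
  c_0 = sigma^2 (1 + theta_1 psi_1 + theta_2 psi_2) = 1 * (1 + (-0.783)(-0.233) + (0.574)(0.44585)) = 1 * 1.438357 = 1.438357
  c_1 = sigma^2 (theta_1 + theta_2 psi_1) = 1 * (-0.783 + (0.574)(-0.233)) = -0.916742
  c_2 = sigma^2 theta_2 = 1 * (0.574) = 0.574
Equations for k = 0 and k = 1 (AR order 1):
  gamma(0) = phi_1 gamma(1) + c_0
  gamma(1) = phi_1 gamma(0) + c_1
Substituting the second into the first: gamma(0) (1 - phi_1^2) = c_0 + phi_1 c_1, so
  gamma(0) = (c_0 + phi_1 c_1) / (1 - phi_1^2) = (1.438357 + (0.55)(-0.916742)) / (1 - (0.55)^2) = 0.934149 / 0.6975 = 1.339281.
  gamma(1) = phi_1 gamma(0) + c_1 = (0.55)(1.339281) + (-0.916742) = -0.180137.
Therefore gamma(1) = -0.1801 (to 4 decimal places).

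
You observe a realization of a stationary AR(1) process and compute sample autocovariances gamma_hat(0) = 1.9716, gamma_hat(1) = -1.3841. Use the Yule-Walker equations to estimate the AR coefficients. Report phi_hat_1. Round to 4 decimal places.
\hat\phi_{1} = -0.7020

The Yule-Walker equations for an AR(p) process read, in matrix form,
  Gamma_p phi = r_p,   with   (Gamma_p)_{ij} = gamma(|i - j|),
                       (r_p)_i = gamma(i),   i,j = 1..p.
Substitute the sample gammas (Toeplitz matrix and right-hand side of size 1):
  Gamma_p = [[1.9716]]
  r_p     = [-1.3841]
With p = 1 this is the single equation gamma(0) phi_1 = gamma(1):
  phi_hat_1 = gamma(1) / gamma(0) = -1.3841 / 1.9716 = -0.7020.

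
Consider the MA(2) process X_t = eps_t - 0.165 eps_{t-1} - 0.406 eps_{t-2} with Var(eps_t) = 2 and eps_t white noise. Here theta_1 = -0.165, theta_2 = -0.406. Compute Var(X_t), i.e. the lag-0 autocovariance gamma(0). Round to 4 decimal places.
\gamma(0) = 2.3841

For an MA(q) process X_t = eps_t + sum_i theta_i eps_{t-i} with
Var(eps_t) = sigma^2, the variance is
  gamma(0) = sigma^2 * (1 + sum_i theta_i^2).
  sum_i theta_i^2 = (-0.165)^2 + (-0.406)^2 = 0.027225 + 0.164836 = 0.192061.
  gamma(0) = 2 * (1 + 0.192061) = 2 * 1.192061 = 2.384122, which rounds to 2.3841.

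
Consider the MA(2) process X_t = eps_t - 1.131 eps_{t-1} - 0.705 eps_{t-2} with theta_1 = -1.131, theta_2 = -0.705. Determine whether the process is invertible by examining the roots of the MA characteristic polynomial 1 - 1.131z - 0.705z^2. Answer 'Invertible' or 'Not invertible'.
\text{Not invertible}

The MA(q) characteristic polynomial is P(z) = 1 - 1.131z - 0.705z^2.
Invertibility requires all roots to lie outside the unit circle, i.e. |z| > 1 for every root.
Set 1 + (-1.131) z + (-0.705) z^2 = 0, i.e. a z^2 + b z + c = 0 with a = -0.705, b = -1.131, c = 1.
Discriminant D = b^2 - 4ac = (-1.131)^2 - 4*(-0.705)*1 = 1.279161 - (-2.82) = 4.099161.
D >= 0, so the roots are real: z = (-b +/- sqrt(D)) / (2a) = (1.131 +/- 2.024638) / (-1.41).
  z_1 = (1.131 + 2.024638) / (-1.41) = -2.238,   |z_1| = 2.238.
  z_2 = (1.131 - 2.024638) / (-1.41) = 0.6338,   |z_2| = 0.6338.
Moduli of all roots: 2.2380, 0.6338.
All moduli strictly greater than 1? No.
Verdict: Not invertible.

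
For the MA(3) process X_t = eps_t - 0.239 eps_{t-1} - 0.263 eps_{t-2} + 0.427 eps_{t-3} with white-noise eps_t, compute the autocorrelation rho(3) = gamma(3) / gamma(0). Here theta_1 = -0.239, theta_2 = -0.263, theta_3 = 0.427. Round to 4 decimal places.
\rho(3) = 0.3263

For an MA(q) process with theta_0 = 1, the autocovariance is
  gamma(k) = sigma^2 * sum_{i=0..q-k} theta_i * theta_{i+k},
and rho(k) = gamma(k) / gamma(0). Sigma^2 cancels.
  numerator   = (1)*(0.427) = 0.427.
  denominator = (1)^2 + (-0.239)^2 + (-0.263)^2 + (0.427)^2 = 1.308619.
  rho(3) = 0.427 / 1.308619 = 0.3263.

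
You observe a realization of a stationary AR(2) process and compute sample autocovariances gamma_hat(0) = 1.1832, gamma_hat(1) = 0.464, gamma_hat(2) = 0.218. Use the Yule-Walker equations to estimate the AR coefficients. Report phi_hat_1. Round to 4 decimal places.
\hat\phi_{1} = 0.3780

The Yule-Walker equations for an AR(p) process read, in matrix form,
  Gamma_p phi = r_p,   with   (Gamma_p)_{ij} = gamma(|i - j|),
                       (r_p)_i = gamma(i),   i,j = 1..p.
Substitute the sample gammas (Toeplitz matrix and right-hand side of size 2):
  Gamma_p = [[1.1832, 0.464], [0.464, 1.1832]]
  r_p     = [0.464, 0.218]
Written out:
  1.1832 phi_1 + 0.464 phi_2 = 0.464
  0.464 phi_1 + 1.1832 phi_2 = 0.218
Solve by Cramer's rule:
  det = gamma(0)^2 - gamma(1)^2 = (1.1832)^2 - (0.464)^2 = 1.39996224 - 0.215296 = 1.18466624
  phi_hat_1 = [gamma(1) gamma(0) - gamma(1) gamma(2)] / det = [(0.464)(1.1832) - (0.464)(0.218)] / 1.18466624 = 0.4478528 / 1.18466624 = 0.378
  phi_hat_2 = [gamma(0) gamma(2) - gamma(1)^2] / det = [(1.1832)(0.218) - (0.464)^2] / 1.18466624 = 0.0426416 / 1.18466624 = 0.036
So phi_hat = [0.3780, 0.0360].
Therefore phi_hat_1 = 0.3780.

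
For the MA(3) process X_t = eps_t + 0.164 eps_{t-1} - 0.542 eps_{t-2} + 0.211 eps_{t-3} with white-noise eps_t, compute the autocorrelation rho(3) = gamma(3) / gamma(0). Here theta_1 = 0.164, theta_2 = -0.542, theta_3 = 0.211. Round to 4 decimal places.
\rho(3) = 0.1546

For an MA(q) process with theta_0 = 1, the autocovariance is
  gamma(k) = sigma^2 * sum_{i=0..q-k} theta_i * theta_{i+k},
and rho(k) = gamma(k) / gamma(0). Sigma^2 cancels.
  numerator   = (1)*(0.211) = 0.211.
  denominator = (1)^2 + (0.164)^2 + (-0.542)^2 + (0.211)^2 = 1.365181.
  rho(3) = 0.211 / 1.365181 = 0.1546.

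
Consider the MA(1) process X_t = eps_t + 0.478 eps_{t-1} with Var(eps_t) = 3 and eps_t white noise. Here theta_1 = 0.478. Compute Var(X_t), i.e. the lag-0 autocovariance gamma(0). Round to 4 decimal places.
\gamma(0) = 3.6855

For an MA(q) process X_t = eps_t + sum_i theta_i eps_{t-i} with
Var(eps_t) = sigma^2, the variance is
  gamma(0) = sigma^2 * (1 + sum_i theta_i^2).
  sum_i theta_i^2 = (0.478)^2 = 0.228484.
  gamma(0) = 3 * (1 + 0.228484) = 3 * 1.228484 = 3.685452, which rounds to 3.6855.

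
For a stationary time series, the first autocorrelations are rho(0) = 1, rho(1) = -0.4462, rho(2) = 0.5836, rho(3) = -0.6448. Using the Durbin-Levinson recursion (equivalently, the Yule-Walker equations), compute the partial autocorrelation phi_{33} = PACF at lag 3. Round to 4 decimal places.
\phi_{33} = -0.4790

The PACF at lag k is phi_{kk}, the last component of the solution
to the Yule-Walker system G_k phi = r_k where
  (G_k)_{ij} = rho(|i - j|), (r_k)_i = rho(i), i,j = 1..k.
Equivalently, Durbin-Levinson gives phi_{kk} iteratively:
  phi_{11} = rho(1)
  phi_{kk} = [rho(k) - sum_{j=1..k-1} phi_{k-1,j} rho(k-j)]
            / [1 - sum_{j=1..k-1} phi_{k-1,j} rho(j)],
  phi_{k,j} = phi_{k-1,j} - phi_{kk} phi_{k-1,k-j},  j = 1..k-1.
Step k = 1:
  phi_11 = rho(1) = -0.4462.
Step k = 2:
  phi_22 = [rho(2) - phi_11 rho(1)] / [1 - phi_11 rho(1)] = [0.5836 - (-0.4462)(-0.4462)] / [1 - (-0.4462)(-0.4462)]
         = 0.38450556 / 0.80090556 = 0.480089.
  Update: phi_21 = phi_11 - phi_22 phi_11 = -0.4462 - (0.480089)(-0.4462) = -0.231985.
Step k = 3:
  phi_33 = [rho(3) - phi_21 rho(2) - phi_22 rho(1)] / [1 - phi_21 rho(1) - phi_22 rho(2)]
    numerator   = -0.6448 - (-0.231985)(0.5836) - (0.480089)(-0.4462) = -0.29519835
    denominator = 1 - (-0.231985)(-0.4462) - (0.480089)(0.5836) = 0.61630886
  phi_33 = -0.29519835 / 0.61630886 = -0.479.
Therefore phi_{33} = -0.4790.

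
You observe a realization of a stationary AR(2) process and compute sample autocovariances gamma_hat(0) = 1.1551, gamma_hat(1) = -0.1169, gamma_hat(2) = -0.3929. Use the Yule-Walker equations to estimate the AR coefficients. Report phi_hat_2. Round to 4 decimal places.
\hat\phi_{2} = -0.3540

The Yule-Walker equations for an AR(p) process read, in matrix form,
  Gamma_p phi = r_p,   with   (Gamma_p)_{ij} = gamma(|i - j|),
                       (r_p)_i = gamma(i),   i,j = 1..p.
Substitute the sample gammas (Toeplitz matrix and right-hand side of size 2):
  Gamma_p = [[1.1551, -0.1169], [-0.1169, 1.1551]]
  r_p     = [-0.1169, -0.3929]
Written out:
  1.1551 phi_1 - 0.1169 phi_2 = -0.1169
  -0.1169 phi_1 + 1.1551 phi_2 = -0.3929
Solve by Cramer's rule:
  det = gamma(0)^2 - gamma(1)^2 = (1.1551)^2 - (-0.1169)^2 = 1.33425601 - 0.01366561 = 1.3205904
  phi_hat_1 = [gamma(1) gamma(0) - gamma(1) gamma(2)] / det = [(-0.1169)(1.1551) - (-0.1169)(-0.3929)] / 1.3205904 = -0.1809612 / 1.3205904 = -0.137
  phi_hat_2 = [gamma(0) gamma(2) - gamma(1)^2] / det = [(1.1551)(-0.3929) - (-0.1169)^2] / 1.3205904 = -0.4675044 / 1.3205904 = -0.354
So phi_hat = [-0.1370, -0.3540].
Therefore phi_hat_2 = -0.3540.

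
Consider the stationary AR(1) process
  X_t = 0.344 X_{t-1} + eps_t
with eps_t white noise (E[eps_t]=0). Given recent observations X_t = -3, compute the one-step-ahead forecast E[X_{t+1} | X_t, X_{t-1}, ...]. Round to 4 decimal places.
E[X_{t+1} \mid \mathcal F_t] = -1.0320

For an AR(p) model X_t = c + sum_i phi_i X_{t-i} + eps_t, the
one-step-ahead conditional mean is
  E[X_{t+1} | X_t, ...] = c + sum_i phi_i X_{t+1-i}.
Substitute known values:
  E[X_{t+1} | ...] = (0.344) * (-3)
                   = -1.0320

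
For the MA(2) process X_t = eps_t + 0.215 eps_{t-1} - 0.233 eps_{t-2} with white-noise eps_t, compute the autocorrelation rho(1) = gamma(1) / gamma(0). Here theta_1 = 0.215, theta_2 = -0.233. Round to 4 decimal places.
\rho(1) = 0.1498

For an MA(q) process with theta_0 = 1, the autocovariance is
  gamma(k) = sigma^2 * sum_{i=0..q-k} theta_i * theta_{i+k},
and rho(k) = gamma(k) / gamma(0). Sigma^2 cancels.
  numerator   = (1)*(0.215) + (0.215)*(-0.233) = 0.164905.
  denominator = (1)^2 + (0.215)^2 + (-0.233)^2 = 1.100514.
  rho(1) = 0.164905 / 1.100514 = 0.1498.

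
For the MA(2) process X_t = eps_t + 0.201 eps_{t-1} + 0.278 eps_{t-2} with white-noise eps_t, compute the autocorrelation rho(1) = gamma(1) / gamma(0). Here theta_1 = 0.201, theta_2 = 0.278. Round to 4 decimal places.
\rho(1) = 0.2298

For an MA(q) process with theta_0 = 1, the autocovariance is
  gamma(k) = sigma^2 * sum_{i=0..q-k} theta_i * theta_{i+k},
and rho(k) = gamma(k) / gamma(0). Sigma^2 cancels.
  numerator   = (1)*(0.201) + (0.201)*(0.278) = 0.256878.
  denominator = (1)^2 + (0.201)^2 + (0.278)^2 = 1.117685.
  rho(1) = 0.256878 / 1.117685 = 0.2298.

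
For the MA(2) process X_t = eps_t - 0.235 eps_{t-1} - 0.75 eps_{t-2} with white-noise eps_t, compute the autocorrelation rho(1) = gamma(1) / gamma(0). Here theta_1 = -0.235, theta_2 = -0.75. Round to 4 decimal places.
\rho(1) = -0.0363

For an MA(q) process with theta_0 = 1, the autocovariance is
  gamma(k) = sigma^2 * sum_{i=0..q-k} theta_i * theta_{i+k},
and rho(k) = gamma(k) / gamma(0). Sigma^2 cancels.
  numerator   = (1)*(-0.235) + (-0.235)*(-0.75) = -0.05875.
  denominator = (1)^2 + (-0.235)^2 + (-0.75)^2 = 1.617725.
  rho(1) = -0.05875 / 1.617725 = -0.0363.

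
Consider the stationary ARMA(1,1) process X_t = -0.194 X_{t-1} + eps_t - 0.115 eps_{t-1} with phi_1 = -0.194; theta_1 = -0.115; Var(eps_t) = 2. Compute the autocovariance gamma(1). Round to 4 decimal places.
\gamma(1) = -0.6565

Multiply the model equation by X_{t-k} and take expectations. With theta_0 = psi_0 = 1 and psi_j the MA(infinity) weights, this gives
  gamma(k) - sum_i phi_i gamma(k-i) = c_k,
  c_k = sigma^2 * sum_{j=k..q} theta_j psi_{j-k}   (c_k = 0 for k > q),
using gamma(-m) = gamma(m).
psi-weights needed (psi_j = theta_j + sum_i phi_i psi_{j-i}):
  psi_1 = theta_1 + phi_1 = -0.115 + (-0.194) = -0.309
Right-hand sides:
  c_0 = sigma^2 (1 + theta_1 psi_1) = 2 * (1 + (-0.115)(-0.309)) = 2 * 1.035535 = 2.07107
  c_1 = sigma^2 theta_1 = 2 * (-0.115) = -0.23
  c_2 = 0
Equations for k = 0 and k = 1 (AR order 1):
  gamma(0) = phi_1 gamma(1) + c_0
  gamma(1) = phi_1 gamma(0) + c_1
Substituting the second into the first: gamma(0) (1 - phi_1^2) = c_0 + phi_1 c_1, so
  gamma(0) = (c_0 + phi_1 c_1) / (1 - phi_1^2) = (2.07107 + (-0.194)(-0.23)) / (1 - (-0.194)^2) = 2.11569 / 0.962364 = 2.19843.
  gamma(1) = phi_1 gamma(0) + c_1 = (-0.194)(2.19843) + (-0.23) = -0.656495.
Therefore gamma(1) = -0.6565 (to 4 decimal places).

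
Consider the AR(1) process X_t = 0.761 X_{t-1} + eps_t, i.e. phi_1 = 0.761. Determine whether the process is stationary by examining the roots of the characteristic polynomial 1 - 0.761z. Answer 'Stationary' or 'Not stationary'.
\text{Stationary}

The AR(p) characteristic polynomial is P(z) = 1 - 0.761z.
Stationarity requires all roots to lie outside the unit circle, i.e. |z| > 1 for every root.
This is linear in z: 1 + (-0.761) z = 0  =>  z = -1/(-0.761) = 1.31406,  |z| = 1.31406.
Moduli of all roots: 1.3141.
All moduli strictly greater than 1? Yes.
Verdict: Stationary.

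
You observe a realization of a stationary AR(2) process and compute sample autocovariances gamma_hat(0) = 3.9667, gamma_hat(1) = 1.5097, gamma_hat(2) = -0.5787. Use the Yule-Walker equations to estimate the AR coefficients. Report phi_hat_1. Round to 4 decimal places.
\hat\phi_{1} = 0.5100

The Yule-Walker equations for an AR(p) process read, in matrix form,
  Gamma_p phi = r_p,   with   (Gamma_p)_{ij} = gamma(|i - j|),
                       (r_p)_i = gamma(i),   i,j = 1..p.
Substitute the sample gammas (Toeplitz matrix and right-hand side of size 2):
  Gamma_p = [[3.9667, 1.5097], [1.5097, 3.9667]]
  r_p     = [1.5097, -0.5787]
Written out:
  3.9667 phi_1 + 1.5097 phi_2 = 1.5097
  1.5097 phi_1 + 3.9667 phi_2 = -0.5787
Solve by Cramer's rule:
  det = gamma(0)^2 - gamma(1)^2 = (3.9667)^2 - (1.5097)^2 = 15.73470889 - 2.27919409 = 13.4555148
  phi_hat_1 = [gamma(1) gamma(0) - gamma(1) gamma(2)] / det = [(1.5097)(3.9667) - (1.5097)(-0.5787)] / 13.4555148 = 6.86219038 / 13.4555148 = 0.51
  phi_hat_2 = [gamma(0) gamma(2) - gamma(1)^2] / det = [(3.9667)(-0.5787) - (1.5097)^2] / 13.4555148 = -4.57472338 / 13.4555148 = -0.34
So phi_hat = [0.5100, -0.3400].
Therefore phi_hat_1 = 0.5100.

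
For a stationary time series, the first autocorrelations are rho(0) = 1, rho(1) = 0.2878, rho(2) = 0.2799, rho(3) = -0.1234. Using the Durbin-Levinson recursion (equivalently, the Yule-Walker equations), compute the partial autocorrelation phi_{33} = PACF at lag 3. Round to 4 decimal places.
\phi_{33} = -0.2840

The PACF at lag k is phi_{kk}, the last component of the solution
to the Yule-Walker system G_k phi = r_k where
  (G_k)_{ij} = rho(|i - j|), (r_k)_i = rho(i), i,j = 1..k.
Equivalently, Durbin-Levinson gives phi_{kk} iteratively:
  phi_{11} = rho(1)
  phi_{kk} = [rho(k) - sum_{j=1..k-1} phi_{k-1,j} rho(k-j)]
            / [1 - sum_{j=1..k-1} phi_{k-1,j} rho(j)],
  phi_{k,j} = phi_{k-1,j} - phi_{kk} phi_{k-1,k-j},  j = 1..k-1.
Step k = 1:
  phi_11 = rho(1) = 0.2878.
Step k = 2:
  phi_22 = [rho(2) - phi_11 rho(1)] / [1 - phi_11 rho(1)] = [0.2799 - (0.2878)(0.2878)] / [1 - (0.2878)(0.2878)]
         = 0.19707116 / 0.91717116 = 0.214868.
  Update: phi_21 = phi_11 - phi_22 phi_11 = 0.2878 - (0.214868)(0.2878) = 0.225961.
Step k = 3:
  phi_33 = [rho(3) - phi_21 rho(2) - phi_22 rho(1)] / [1 - phi_21 rho(1) - phi_22 rho(2)]
    numerator   = -0.1234 - (0.225961)(0.2799) - (0.214868)(0.2878) = -0.24848559
    denominator = 1 - (0.225961)(0.2878) - (0.214868)(0.2799) = 0.87482678
  phi_33 = -0.24848559 / 0.87482678 = -0.284.
Therefore phi_{33} = -0.2840.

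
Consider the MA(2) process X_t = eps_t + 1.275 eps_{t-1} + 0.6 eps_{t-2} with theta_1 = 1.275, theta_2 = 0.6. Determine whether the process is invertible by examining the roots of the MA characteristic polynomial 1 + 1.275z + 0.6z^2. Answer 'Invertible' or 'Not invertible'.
\text{Invertible}

The MA(q) characteristic polynomial is P(z) = 1 + 1.275z + 0.6z^2.
Invertibility requires all roots to lie outside the unit circle, i.e. |z| > 1 for every root.
Set 1 + (1.275) z + (0.6) z^2 = 0, i.e. a z^2 + b z + c = 0 with a = 0.6, b = 1.275, c = 1.
Discriminant D = b^2 - 4ac = (1.275)^2 - 4*(0.6)*1 = 1.625625 - (2.4) = -0.774375.
D < 0, so the roots are the complex-conjugate pair z = (-b +/- i sqrt(-D)) / (2a) = -1.0625 +/- 0.7333i.
For a conjugate pair |z|^2 = z * conj(z) = (product of roots) = c/a = 1/(0.6) = 1.666667, so |z| = sqrt(1.666667) = 1.291 for both roots.
Moduli of all roots: 1.2910, 1.2910.
All moduli strictly greater than 1? Yes.
Verdict: Invertible.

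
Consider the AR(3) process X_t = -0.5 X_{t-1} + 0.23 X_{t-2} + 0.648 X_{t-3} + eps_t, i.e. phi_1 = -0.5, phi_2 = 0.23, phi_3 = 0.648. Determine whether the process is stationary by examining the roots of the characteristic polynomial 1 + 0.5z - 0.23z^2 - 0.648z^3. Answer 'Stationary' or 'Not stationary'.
\text{Stationary}

The AR(p) characteristic polynomial is P(z) = 1 + 0.5z - 0.23z^2 - 0.648z^3.
Stationarity requires all roots to lie outside the unit circle, i.e. |z| > 1 for every root.
Degree 3: look for a simple real root z0 first, then factor out (1 - z/z0) and solve the remaining quadratic.
Testing z0 = 1.25: P(1.25) = 1 + (0.5)(1.25) + (-0.23)(1.25)^2 + (-0.648)(1.25)^3
  = 1 + (0.625) + (-0.359375) + (-1.265625) = 0.  So z_0 = 1.25 is a root, |z_0| = 1.25.
Divide out the factor (1 - 0.8 z) = (1 - z/z0) (since 1/z0 = 0.8):
  P(z) = (1 - 0.8 z)(1 + (1.3) z + (0.81) z^2)
  [check: z-coef 1.3 - (0.8) = 0.5; z^2-coef 0.81 - (0.8)(1.3) = -0.23; z^3-coef -(0.8)(0.81) = -0.648.]
Remaining roots from the quadratic factor 1 + (1.3) z + (0.81) z^2:
  Set 1 + (1.3) z + (0.81) z^2 = 0, i.e. a z^2 + b z + c = 0 with a = 0.81, b = 1.3, c = 1.
  Discriminant D = b^2 - 4ac = (1.3)^2 - 4*(0.81)*1 = 1.69 - (3.24) = -1.55.
  D < 0, so the roots are the complex-conjugate pair z = (-b +/- i sqrt(-D)) / (2a) = -0.8025 +/- 0.7685i.
  For a conjugate pair |z|^2 = z * conj(z) = (product of roots) = c/a = 1/(0.81) = 1.234568, so |z| = sqrt(1.234568) = 1.1111 for both roots.
Moduli of all roots: 1.2500, 1.1111, 1.1111.
All moduli strictly greater than 1? Yes.
Verdict: Stationary.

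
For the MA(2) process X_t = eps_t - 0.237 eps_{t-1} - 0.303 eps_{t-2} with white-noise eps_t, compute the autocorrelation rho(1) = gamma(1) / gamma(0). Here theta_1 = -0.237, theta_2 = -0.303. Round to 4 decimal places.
\rho(1) = -0.1439

For an MA(q) process with theta_0 = 1, the autocovariance is
  gamma(k) = sigma^2 * sum_{i=0..q-k} theta_i * theta_{i+k},
and rho(k) = gamma(k) / gamma(0). Sigma^2 cancels.
  numerator   = (1)*(-0.237) + (-0.237)*(-0.303) = -0.165189.
  denominator = (1)^2 + (-0.237)^2 + (-0.303)^2 = 1.147978.
  rho(1) = -0.165189 / 1.147978 = -0.1439.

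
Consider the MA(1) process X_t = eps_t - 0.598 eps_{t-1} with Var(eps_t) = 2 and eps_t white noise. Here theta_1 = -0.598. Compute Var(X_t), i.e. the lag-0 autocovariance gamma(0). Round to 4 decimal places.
\gamma(0) = 2.7152

For an MA(q) process X_t = eps_t + sum_i theta_i eps_{t-i} with
Var(eps_t) = sigma^2, the variance is
  gamma(0) = sigma^2 * (1 + sum_i theta_i^2).
  sum_i theta_i^2 = (-0.598)^2 = 0.357604.
  gamma(0) = 2 * (1 + 0.357604) = 2 * 1.357604 = 2.715208, which rounds to 2.7152.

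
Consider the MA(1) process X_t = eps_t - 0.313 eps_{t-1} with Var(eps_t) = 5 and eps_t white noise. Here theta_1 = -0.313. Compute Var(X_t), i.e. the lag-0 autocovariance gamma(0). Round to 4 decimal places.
\gamma(0) = 5.4898

For an MA(q) process X_t = eps_t + sum_i theta_i eps_{t-i} with
Var(eps_t) = sigma^2, the variance is
  gamma(0) = sigma^2 * (1 + sum_i theta_i^2).
  sum_i theta_i^2 = (-0.313)^2 = 0.097969.
  gamma(0) = 5 * (1 + 0.097969) = 5 * 1.097969 = 5.489845, which rounds to 5.4898.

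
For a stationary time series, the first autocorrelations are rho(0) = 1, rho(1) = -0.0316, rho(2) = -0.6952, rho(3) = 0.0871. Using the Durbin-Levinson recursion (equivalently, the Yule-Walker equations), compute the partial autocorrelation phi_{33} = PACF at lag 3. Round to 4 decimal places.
\phi_{33} = 0.0541

The PACF at lag k is phi_{kk}, the last component of the solution
to the Yule-Walker system G_k phi = r_k where
  (G_k)_{ij} = rho(|i - j|), (r_k)_i = rho(i), i,j = 1..k.
Equivalently, Durbin-Levinson gives phi_{kk} iteratively:
  phi_{11} = rho(1)
  phi_{kk} = [rho(k) - sum_{j=1..k-1} phi_{k-1,j} rho(k-j)]
            / [1 - sum_{j=1..k-1} phi_{k-1,j} rho(j)],
  phi_{k,j} = phi_{k-1,j} - phi_{kk} phi_{k-1,k-j},  j = 1..k-1.
Step k = 1:
  phi_11 = rho(1) = -0.0316.
Step k = 2:
  phi_22 = [rho(2) - phi_11 rho(1)] / [1 - phi_11 rho(1)] = [-0.6952 - (-0.0316)(-0.0316)] / [1 - (-0.0316)(-0.0316)]
         = -0.69619856 / 0.99900144 = -0.696894.
  Update: phi_21 = phi_11 - phi_22 phi_11 = -0.0316 - (-0.696894)(-0.0316) = -0.053622.
Step k = 3:
  phi_33 = [rho(3) - phi_21 rho(2) - phi_22 rho(1)] / [1 - phi_21 rho(1) - phi_22 rho(2)]
    numerator   = 0.0871 - (-0.053622)(-0.6952) - (-0.696894)(-0.0316) = 0.02780022
    denominator = 1 - (-0.053622)(-0.0316) - (-0.696894)(-0.6952) = 0.51382453
  phi_33 = 0.02780022 / 0.51382453 = 0.0541.
Therefore phi_{33} = 0.0541.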